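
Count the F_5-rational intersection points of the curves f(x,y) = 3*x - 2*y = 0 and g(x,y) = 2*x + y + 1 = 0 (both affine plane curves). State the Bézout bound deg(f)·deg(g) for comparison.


Common zeros: {(4, 1)}; count = 1; Bézout bound = 1.

deg(f) = 1, deg(g) = 1, so Bézout bound = 1.
Scan x ∈ F_5. For each x, list the y ∈ F_5 with f(x, y) ≡ 0 and those with g(x, y) ≡ 0 (mod 5); the common zeros in that column are the intersection.
  x = 0: f ≡ 0 at y ∈ {0}; g ≡ 0 at y ∈ {4}; common: ∅.
  x = 1: f ≡ 0 at y ∈ {4}; g ≡ 0 at y ∈ {2}; common: ∅.
  x = 2: f ≡ 0 at y ∈ {3}; g ≡ 0 at y ∈ {0}; common: ∅.
  x = 3: f ≡ 0 at y ∈ {2}; g ≡ 0 at y ∈ {3}; common: ∅.
  x = 4: f ≡ 0 at y ∈ {1}; g ≡ 0 at y ∈ {1}; common: {1}.
Collecting: common zeros = {(4, 1)}, so the count is 1.
Comparison with the Bézout bound: 1 ≤ 1 = deg(f)·deg(g), as expected for curves with no common component (the bound is attained).


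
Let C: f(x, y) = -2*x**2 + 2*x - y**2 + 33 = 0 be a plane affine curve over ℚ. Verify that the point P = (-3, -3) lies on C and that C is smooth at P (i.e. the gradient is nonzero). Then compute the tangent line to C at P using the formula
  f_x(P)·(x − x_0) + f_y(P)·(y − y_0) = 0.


Tangent line at P: 14*x + 6*y + 60 = 0.

Step 1: f(-3, -3) = 0, so P lies on C.
Step 2: partial derivatives
  f_x(x, y) = 2 - 4*x, f_y(x, y) = -2*y.
  f_x(P) = 14, f_y(P) = 6 (gradient nonzero, so P is smooth).
Step 3: tangent line at P: 14·(x − -3) + 6·(y − -3) = 0.
Expanding: 14*x + 6*y + 60 = 0.


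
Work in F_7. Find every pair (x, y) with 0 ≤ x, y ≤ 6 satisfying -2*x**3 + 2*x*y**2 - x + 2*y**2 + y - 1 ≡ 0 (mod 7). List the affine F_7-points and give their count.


Affine F_7-points: {(0, 4), (0, 6), (1, 2), (1, 3), (2, 2), (2, 6), (3, 1), (3, 5), (4, 0), (4, 2), (5, 5), (5, 6), (6, 5)}; count = 13.

For each of the 49 pairs (x, y) ∈ F_7², evaluate f(x, y) mod 7. Record the zeros.
  x = 0: [0↦6, 1↦2, 2↦2, 3↦6, 4↦0, 5↦5, 6↦0]  zeros at y ∈ {4, 6}
  x = 1: [0↦3, 1↦1, 2↦0, 3↦0, 4↦1, 5↦3, 6↦6]  zeros at y ∈ {2, 3}
  x = 2: [0↦2, 1↦2, 2↦0, 3↦3, 4↦4, 5↦3, 6↦0]  zeros at y ∈ {2, 6}
  x = 3: [0↦5, 1↦0, 2↦4, 3↦3, 4↦4, 5↦0, 6↦5]  zeros at y ∈ {1, 5}
  x = 4: [0↦0, 1↦4, 2↦0, 3↦2, 4↦3, 5↦3, 6↦2]  zeros at y ∈ {0, 2}
  x = 5: [0↦3, 1↦2, 2↦4, 3↦2, 4↦3, 5↦0, 6↦0]  zeros at y ∈ {5, 6}
  x = 6: [0↦2, 1↦3, 2↦4, 3↦5, 4↦6, 5↦0, 6↦1]  zeros at y ∈ {5}
Collecting zeros: affine points = {(0, 4), (0, 6), (1, 2), (1, 3), (2, 2), (2, 6), (3, 1), (3, 5), (4, 0), (4, 2), (5, 5), (5, 6), (6, 5)}.
Total count |C(F_7)_aff| = 13.


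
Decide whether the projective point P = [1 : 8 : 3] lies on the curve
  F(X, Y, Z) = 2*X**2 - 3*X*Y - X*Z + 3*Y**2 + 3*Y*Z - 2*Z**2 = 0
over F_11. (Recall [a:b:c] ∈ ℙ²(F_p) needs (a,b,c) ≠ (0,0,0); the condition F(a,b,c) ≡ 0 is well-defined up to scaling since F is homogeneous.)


F(1,8,3) ≡ 1 (mod 11); P is NOT on the curve.

Evaluate F(1, 8, 3) term-by-term (mod 11).
  2*X**2 ↦ 2·1·1·1 = 2
  -3*X*Y ↦ -3·1·8·1 = -24
  -X*Z ↦ -1·1·1·3 = -3
  3*Y**2 ↦ 3·1·64·1 = 192
  3*Y*Z ↦ 3·1·8·3 = 72
  -2*Z**2 ↦ -2·1·1·9 = -18
Sum: F(1, 8, 3) = (2) + (-24) + (-3) + (192) + (72) + (-18) = 221.
Reducing mod 11: 221 ≡ 1 (mod 11).
Since F(a, b, c) ≡ 1 ≠ 0 (mod 11), P does NOT lie on the curve.


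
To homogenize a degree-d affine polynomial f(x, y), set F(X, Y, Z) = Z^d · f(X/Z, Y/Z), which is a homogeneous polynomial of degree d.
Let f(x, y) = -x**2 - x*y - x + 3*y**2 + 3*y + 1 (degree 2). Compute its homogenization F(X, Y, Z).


F(X, Y, Z) = -X**2 - X*Y - X*Z + 3*Y**2 + 3*Y*Z + Z**2

deg(f) = 2.
Substitute x = X/Z, y = Y/Z into f, then multiply by Z^2.
  monomial -1·x^2·y^0 ↦ -1·X^2·Y^0·Z^0.
  monomial -1·x^1·y^1 ↦ -1·X^1·Y^1·Z^0.
  monomial -1·x^1·y^0 ↦ -1·X^1·Y^0·Z^1.
  monomial 3·x^0·y^2 ↦ 3·X^0·Y^2·Z^0.
  monomial 3·x^0·y^1 ↦ 3·X^0·Y^1·Z^1.
  monomial 1·x^0·y^0 ↦ 1·X^0·Y^0·Z^2.
Collecting: F(X, Y, Z) = -X**2 - X*Y - X*Z + 3*Y**2 + 3*Y*Z + Z**2.


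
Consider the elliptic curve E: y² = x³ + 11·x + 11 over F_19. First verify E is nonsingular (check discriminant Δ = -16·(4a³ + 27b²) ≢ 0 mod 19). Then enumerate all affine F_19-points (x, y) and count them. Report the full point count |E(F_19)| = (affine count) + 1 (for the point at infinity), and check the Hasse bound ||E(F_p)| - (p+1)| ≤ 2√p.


Affine points = {(0, 7), (0, 12), (1, 2), (1, 17), (4, 9), (4, 10), (5, 1), (5, 18), (10, 0), (11, 0), (12, 3), (12, 16), (15, 6), (15, 13), (17, 0)}; affine count = 15; |E(F_19)| = 16.

Discriminant check: Δ ∝ 4a³ + 27b² = 4·11³ + 27·11² = 4·1331 + 27·121 ≡ 3 (mod 19). Nonzero ⇒ E is nonsingular.
For each x ∈ F_19, compute rhs = x³ + 11·x + 11 mod 19, then count y ∈ F_19 with y² ≡ rhs.
  x = 0: rhs = 11, matching y values: 7, 12 (2 points).
  x = 1: rhs = 4, matching y values: 2, 17 (2 points).
  x = 2: rhs = 3, matching y values: none (0 points).
  x = 3: rhs = 14, matching y values: none (0 points).
  x = 4: rhs = 5, matching y values: 9, 10 (2 points).
  x = 5: rhs = 1, matching y values: 1, 18 (2 points).
  x = 6: rhs = 8, matching y values: none (0 points).
  x = 7: rhs = 13, matching y values: none (0 points).
  x = 8: rhs = 3, matching y values: none (0 points).
  x = 9: rhs = 3, matching y values: none (0 points).
  x = 10: rhs = 0, matching y values: 0 (1 points).
  x = 11: rhs = 0, matching y values: 0 (1 points).
  x = 12: rhs = 9, matching y values: 3, 16 (2 points).
  x = 13: rhs = 14, matching y values: none (0 points).
  x = 14: rhs = 2, matching y values: none (0 points).
  x = 15: rhs = 17, matching y values: 6, 13 (2 points).
  x = 16: rhs = 8, matching y values: none (0 points).
  x = 17: rhs = 0, matching y values: 0 (1 points).
  x = 18: rhs = 18, matching y values: none (0 points).
Total affine count: 15.
Full point count |E(F_19)| = 15 + 1 = 16.
Hasse bound: |16 − (19+1)| = |-4| = 4 ≤ 2√19 ≈ 8.7178 ✓.


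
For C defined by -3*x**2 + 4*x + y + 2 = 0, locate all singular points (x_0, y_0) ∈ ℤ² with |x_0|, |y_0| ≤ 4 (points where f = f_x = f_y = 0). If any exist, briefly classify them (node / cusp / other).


No singular points in the scanned grid; C is smooth there.

Compute partial derivatives:
  f_x = 4 - 6*x.
  f_y = 1.
f_y = 1 is a nonzero constant, so f_y never vanishes: no point (x, y) can satisfy f = f_x = f_y = 0. In particular no (x, y) ∈ {−4, ..., 4}² is singular; the curve is smooth.


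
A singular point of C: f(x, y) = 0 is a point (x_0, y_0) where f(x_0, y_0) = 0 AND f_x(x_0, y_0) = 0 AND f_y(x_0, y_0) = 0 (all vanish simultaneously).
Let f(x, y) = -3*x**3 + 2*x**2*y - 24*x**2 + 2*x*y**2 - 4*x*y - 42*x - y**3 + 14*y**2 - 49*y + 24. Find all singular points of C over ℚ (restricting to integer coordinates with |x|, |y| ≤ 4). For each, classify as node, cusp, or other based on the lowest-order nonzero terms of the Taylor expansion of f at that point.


Singular points: {(-2, 3)}; classification: cusp.

Compute partial derivatives:
  f_x = -9*x**2 + 4*x*y - 48*x + 2*y**2 - 4*y - 42.
  f_y = 2*x**2 + 4*x*y - 4*x - 3*y**2 + 28*y - 49.
Scan x_0 ∈ {−4, ..., 4}. For each x_0, f_y(x_0, y) is a polynomial in y; find its integer roots y ∈ {−4, ..., 4}, then test f_x and f at those candidates.
  x = -4: f_y(-4, y) = -3*y**2 + 12*y - 1; no integer root y with |y| ≤ 4.
  x = -3: f_y(-3, y) = -3*y**2 + 16*y - 19; no integer root y with |y| ≤ 4.
  x = -2: f_y(-2, y) = -3*y**2 + 20*y - 33; vanishes at y ∈ {3}. (-2, 3): f_x = 0, f = 0 — SINGULAR.
  x = -1: f_y(-1, y) = -3*y**2 + 24*y - 43; no integer root y with |y| ≤ 4.
  x = 0: f_y(0, y) = -3*y**2 + 28*y - 49; no integer root y with |y| ≤ 4.
  x = 1: f_y(1, y) = -3*y**2 + 32*y - 51; no integer root y with |y| ≤ 4.
  x = 2: f_y(2, y) = -3*y**2 + 36*y - 49; no integer root y with |y| ≤ 4.
  x = 3: f_y(3, y) = -3*y**2 + 40*y - 43; no integer root y with |y| ≤ 4.
  x = 4: f_y(4, y) = -3*y**2 + 44*y - 33; no integer root y with |y| ≤ 4.
Only singular point on the grid: (-2, 3).
Classify: substitute x = -2 + u, y = 3 + v and expand: f = -3*u**3 + 2*u**2*v + 2*u*v**2 - v**3 + v**2.
No constant or linear terms (consistent with a singular point). Quadratic part: v**2. Cubic part: -3*u**3 + 2*u**2*v + 2*u*v**2 - v**3.
The quadratic part v**2 is a perfect square, so there is a single (double) tangent line v = 0, i.e. y = 3. Restricting the cubic part to that line (v = 0) leaves -3*u**3 ≠ 0, so f is not divisible by v and the branch is v² ≈ 3*u**3 to lowest order — this is a cusp.
Classification: cusp.


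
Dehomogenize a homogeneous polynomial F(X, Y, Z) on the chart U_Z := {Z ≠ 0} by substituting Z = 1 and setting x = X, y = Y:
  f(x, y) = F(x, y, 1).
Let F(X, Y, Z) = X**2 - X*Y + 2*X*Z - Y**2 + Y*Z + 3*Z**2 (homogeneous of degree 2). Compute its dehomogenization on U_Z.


f(x, y) = x**2 - x*y + 2*x - y**2 + y + 3

On U_Z we set Z = 1. Each monomial c·X^i·Y^j·Z^k in F becomes c·x^i·y^j·1^k = c·x^i·y^j.
Substituting Z = 1: F(X, Y, 1) = x**2 - x*y + 2*x - y**2 + y + 3.
Note: deg(f) ≤ deg(F) = 2; strict inequality happens when F is divisible by Z (lost terms).


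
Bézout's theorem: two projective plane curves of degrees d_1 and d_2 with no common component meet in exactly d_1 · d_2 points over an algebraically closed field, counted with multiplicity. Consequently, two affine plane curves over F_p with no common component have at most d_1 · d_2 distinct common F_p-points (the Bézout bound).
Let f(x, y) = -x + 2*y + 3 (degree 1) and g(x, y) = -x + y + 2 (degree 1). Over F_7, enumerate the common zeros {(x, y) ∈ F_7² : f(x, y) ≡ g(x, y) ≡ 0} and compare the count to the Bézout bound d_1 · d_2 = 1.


Common zeros: {(1, 6)}; count = 1; Bézout bound = 1.

deg(f) = 1, deg(g) = 1, so Bézout bound = 1.
Scan x ∈ F_7. For each x, list the y ∈ F_7 with f(x, y) ≡ 0 and those with g(x, y) ≡ 0 (mod 7); the common zeros in that column are the intersection.
  x = 0: f ≡ 0 at y ∈ {2}; g ≡ 0 at y ∈ {5}; common: ∅.
  x = 1: f ≡ 0 at y ∈ {6}; g ≡ 0 at y ∈ {6}; common: {6}.
  x = 2: f ≡ 0 at y ∈ {3}; g ≡ 0 at y ∈ {0}; common: ∅.
  x = 3: f ≡ 0 at y ∈ {0}; g ≡ 0 at y ∈ {1}; common: ∅.
  x = 4: f ≡ 0 at y ∈ {4}; g ≡ 0 at y ∈ {2}; common: ∅.
  x = 5: f ≡ 0 at y ∈ {1}; g ≡ 0 at y ∈ {3}; common: ∅.
  x = 6: f ≡ 0 at y ∈ {5}; g ≡ 0 at y ∈ {4}; common: ∅.
Collecting: common zeros = {(1, 6)}, so the count is 1.
Comparison with the Bézout bound: 1 ≤ 1 = deg(f)·deg(g), as expected for curves with no common component (the bound is attained).


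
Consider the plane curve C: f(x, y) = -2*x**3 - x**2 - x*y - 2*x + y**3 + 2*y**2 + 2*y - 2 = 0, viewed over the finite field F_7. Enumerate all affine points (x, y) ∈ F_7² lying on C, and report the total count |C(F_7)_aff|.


Affine F_7-points: {(0, 3), (1, 0), (1, 6), (2, 4), (3, 4), (4, 0), (5, 0), (5, 1), (5, 4), (6, 1)}; count = 10.

For each of the 49 pairs (x, y) ∈ F_7², evaluate f(x, y) mod 7. Record the zeros.
  x = 0: [0↦5, 1↦3, 2↦4, 3↦0, 4↦4, 5↦1, 6↦4]  zeros at y ∈ {3}
  x = 1: [0↦0, 1↦4, 2↦4, 3↦6, 4↦2, 5↦5, 6↦0]  zeros at y ∈ {0, 6}
  x = 2: [0↦2, 1↦5, 2↦4, 3↦5, 4↦0, 5↦2, 6↦3]  zeros at y ∈ {4}
  x = 3: [0↦6, 1↦1, 2↦6, 3↦6, 4↦0, 5↦1, 6↦1]  zeros at y ∈ {4}
  x = 4: [0↦0, 1↦1, 2↦5, 3↦4, 4↦4, 5↦4, 6↦3]  zeros at y ∈ {0}
  x = 5: [0↦0, 1↦0, 2↦3, 3↦1, 4↦0, 5↦6, 6↦4]  zeros at y ∈ {0, 1, 4}
  x = 6: [0↦1, 1↦0, 2↦2, 3↦6, 4↦4, 5↦2, 6↦6]  zeros at y ∈ {1}
Collecting zeros: affine points = {(0, 3), (1, 0), (1, 6), (2, 4), (3, 4), (4, 0), (5, 0), (5, 1), (5, 4), (6, 1)}.
Total count |C(F_7)_aff| = 10.


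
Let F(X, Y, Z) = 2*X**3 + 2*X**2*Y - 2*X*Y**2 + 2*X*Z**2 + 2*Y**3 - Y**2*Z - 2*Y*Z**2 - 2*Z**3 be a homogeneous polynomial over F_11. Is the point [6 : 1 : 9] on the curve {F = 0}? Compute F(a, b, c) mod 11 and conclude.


F(6,1,9) ≡ 2 (mod 11); P is NOT on the curve.

Evaluate F(6, 1, 9) term-by-term (mod 11).
  2*X**3 ↦ 2·216·1·1 = 432
  2*X**2*Y ↦ 2·36·1·1 = 72
  -2*X*Y**2 ↦ -2·6·1·1 = -12
  2*X*Z**2 ↦ 2·6·1·81 = 972
  2*Y**3 ↦ 2·1·1·1 = 2
  -Y**2*Z ↦ -1·1·1·9 = -9
  -2*Y*Z**2 ↦ -2·1·1·81 = -162
  -2*Z**3 ↦ -2·1·1·729 = -1458
Sum: F(6, 1, 9) = (432) + (72) + (-12) + (972) + (2) + (-9) + (-162) + (-1458) = -163.
Reducing mod 11: -163 ≡ 2 (mod 11).
Since F(a, b, c) ≡ 2 ≠ 0 (mod 11), P does NOT lie on the curve.


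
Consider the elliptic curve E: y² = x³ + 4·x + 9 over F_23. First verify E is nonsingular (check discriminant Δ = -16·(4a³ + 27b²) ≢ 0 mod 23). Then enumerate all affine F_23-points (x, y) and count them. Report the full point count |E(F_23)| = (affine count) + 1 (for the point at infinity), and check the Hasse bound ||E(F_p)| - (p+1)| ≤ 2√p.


Affine points = {(0, 3), (0, 20), (2, 5), (2, 18), (3, 5), (3, 18), (5, 4), (5, 19), (7, 9), (7, 14), (8, 1), (8, 22), (11, 2), (11, 21), (13, 2), (13, 21), (14, 7), (14, 16), (16, 11), (16, 12), (18, 5), (18, 18), (20, 4), (20, 19), (21, 4), (21, 19), (22, 2), (22, 21)}; affine count = 28; |E(F_23)| = 29.

Discriminant check: Δ ∝ 4a³ + 27b² = 4·4³ + 27·9² = 4·64 + 27·81 ≡ 5 (mod 23). Nonzero ⇒ E is nonsingular.
For each x ∈ F_23, compute rhs = x³ + 4·x + 9 mod 23, then count y ∈ F_23 with y² ≡ rhs.
  x = 0: rhs = 9, matching y values: 3, 20 (2 points).
  x = 1: rhs = 14, matching y values: none (0 points).
  x = 2: rhs = 2, matching y values: 5, 18 (2 points).
  x = 3: rhs = 2, matching y values: 5, 18 (2 points).
  x = 4: rhs = 20, matching y values: none (0 points).
  x = 5: rhs = 16, matching y values: 4, 19 (2 points).
  x = 6: rhs = 19, matching y values: none (0 points).
  x = 7: rhs = 12, matching y values: 9, 14 (2 points).
  x = 8: rhs = 1, matching y values: 1, 22 (2 points).
  x = 9: rhs = 15, matching y values: none (0 points).
  x = 10: rhs = 14, matching y values: none (0 points).
  x = 11: rhs = 4, matching y values: 2, 21 (2 points).
  x = 12: rhs = 14, matching y values: none (0 points).
  x = 13: rhs = 4, matching y values: 2, 21 (2 points).
  x = 14: rhs = 3, matching y values: 7, 16 (2 points).
  x = 15: rhs = 17, matching y values: none (0 points).
  x = 16: rhs = 6, matching y values: 11, 12 (2 points).
  x = 17: rhs = 22, matching y values: none (0 points).
  x = 18: rhs = 2, matching y values: 5, 18 (2 points).
  x = 19: rhs = 21, matching y values: none (0 points).
  x = 20: rhs = 16, matching y values: 4, 19 (2 points).
  x = 21: rhs = 16, matching y values: 4, 19 (2 points).
  x = 22: rhs = 4, matching y values: 2, 21 (2 points).
Total affine count: 28.
Full point count |E(F_23)| = 28 + 1 = 29.
Hasse bound: |29 − (23+1)| = |5| = 5 ≤ 2√23 ≈ 9.5917 ✓.


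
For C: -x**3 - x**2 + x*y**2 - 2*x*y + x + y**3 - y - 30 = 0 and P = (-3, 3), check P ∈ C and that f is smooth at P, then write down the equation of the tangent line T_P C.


Tangent line at P: -17*x + 14*y - 93 = 0.

Step 1: f(-3, 3) = 0, so P lies on C.
Step 2: partial derivatives
  f_x(x, y) = -3*x**2 - 2*x + y**2 - 2*y + 1, f_y(x, y) = 2*x*y - 2*x + 3*y**2 - 1.
  f_x(P) = -17, f_y(P) = 14 (gradient nonzero, so P is smooth).
Step 3: tangent line at P: -17·(x − -3) + 14·(y − 3) = 0.
Expanding: -17*x + 14*y - 93 = 0.


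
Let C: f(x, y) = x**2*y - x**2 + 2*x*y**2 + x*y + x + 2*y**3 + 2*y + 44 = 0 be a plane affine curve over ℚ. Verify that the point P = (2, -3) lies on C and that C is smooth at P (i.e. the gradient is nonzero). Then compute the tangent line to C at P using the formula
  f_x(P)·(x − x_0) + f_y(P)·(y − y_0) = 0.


Tangent line at P: 38*y + 114 = 0.

Step 1: f(2, -3) = 0, so P lies on C.
Step 2: partial derivatives
  f_x(x, y) = 2*x*y - 2*x + 2*y**2 + y + 1, f_y(x, y) = x**2 + 4*x*y + x + 6*y**2 + 2.
  f_x(P) = 0, f_y(P) = 38 (gradient nonzero, so P is smooth).
Step 3: tangent line at P: 0·(x − 2) + 38·(y − -3) = 0.
Expanding: 38*y + 114 = 0.


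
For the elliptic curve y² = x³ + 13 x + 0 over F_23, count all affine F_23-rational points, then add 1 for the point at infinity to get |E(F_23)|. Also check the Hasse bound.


Affine points = {(0, 0), (4, 1), (4, 22), (5, 11), (5, 12), (6, 8), (6, 15), (8, 8), (8, 15), (9, 8), (9, 15), (10, 7), (10, 16), (11, 5), (11, 18), (16, 7), (16, 16), (20, 7), (20, 16), (21, 9), (21, 14), (22, 3), (22, 20)}; affine count = 23; |E(F_23)| = 24.

Discriminant check: Δ ∝ 4a³ + 27b² = 4·13³ + 27·0² = 4·2197 + 27·0 ≡ 2 (mod 23). Nonzero ⇒ E is nonsingular.
For each x ∈ F_23, compute rhs = x³ + 13·x + 0 mod 23, then count y ∈ F_23 with y² ≡ rhs.
  x = 0: rhs = 0, matching y values: 0 (1 points).
  x = 1: rhs = 14, matching y values: none (0 points).
  x = 2: rhs = 11, matching y values: none (0 points).
  x = 3: rhs = 20, matching y values: none (0 points).
  x = 4: rhs = 1, matching y values: 1, 22 (2 points).
  x = 5: rhs = 6, matching y values: 11, 12 (2 points).
  x = 6: rhs = 18, matching y values: 8, 15 (2 points).
  x = 7: rhs = 20, matching y values: none (0 points).
  x = 8: rhs = 18, matching y values: 8, 15 (2 points).
  x = 9: rhs = 18, matching y values: 8, 15 (2 points).
  x = 10: rhs = 3, matching y values: 7, 16 (2 points).
  x = 11: rhs = 2, matching y values: 5, 18 (2 points).
  x = 12: rhs = 21, matching y values: none (0 points).
  x = 13: rhs = 20, matching y values: none (0 points).
  x = 14: rhs = 5, matching y values: none (0 points).
  x = 15: rhs = 5, matching y values: none (0 points).
  x = 16: rhs = 3, matching y values: 7, 16 (2 points).
  x = 17: rhs = 5, matching y values: none (0 points).
  x = 18: rhs = 17, matching y values: none (0 points).
  x = 19: rhs = 22, matching y values: none (0 points).
  x = 20: rhs = 3, matching y values: 7, 16 (2 points).
  x = 21: rhs = 12, matching y values: 9, 14 (2 points).
  x = 22: rhs = 9, matching y values: 3, 20 (2 points).
Total affine count: 23.
Full point count |E(F_23)| = 23 + 1 = 24.
Hasse bound: |24 − (23+1)| = |0| = 0 ≤ 2√23 ≈ 9.5917 ✓.


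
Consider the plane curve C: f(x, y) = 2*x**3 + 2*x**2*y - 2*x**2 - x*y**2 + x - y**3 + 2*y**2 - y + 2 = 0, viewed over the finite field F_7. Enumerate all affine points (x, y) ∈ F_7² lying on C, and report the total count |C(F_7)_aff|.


Affine F_7-points: {(0, 2), (3, 1), (3, 2), (3, 3), (4, 6), (5, 1), (5, 5), (6, 1), (6, 3), (6, 6)}; count = 10.

For each of the 49 pairs (x, y) ∈ F_7², evaluate f(x, y) mod 7. Record the zeros.
  x = 0: [0↦2, 1↦2, 2↦0, 3↦4, 4↦1, 5↦6, 6↦6]  zeros at y ∈ {2}
  x = 1: [0↦3, 1↦4, 2↦1, 3↦2, 4↦1, 5↦6, 6↦4]  zeros at y ∈ ∅
  x = 2: [0↦5, 1↦4, 2↦4, 3↦6, 4↦4, 5↦6, 6↦6]  zeros at y ∈ ∅
  x = 3: [0↦6, 1↦0, 2↦0, 3↦0, 4↦1, 5↦4, 6↦3]  zeros at y ∈ {1, 2, 3}
  x = 4: [0↦4, 1↦4, 2↦1, 3↦3, 4↦4, 5↦5, 6↦0]  zeros at y ∈ {6}
  x = 5: [0↦4, 1↦0, 2↦5, 3↦6, 4↦4, 5↦0, 6↦2]  zeros at y ∈ {1, 5}
  x = 6: [0↦4, 1↦0, 2↦3, 3↦0, 4↦6, 5↦1, 6↦0]  zeros at y ∈ {1, 3, 6}
Collecting zeros: affine points = {(0, 2), (3, 1), (3, 2), (3, 3), (4, 6), (5, 1), (5, 5), (6, 1), (6, 3), (6, 6)}.
Total count |C(F_7)_aff| = 10.


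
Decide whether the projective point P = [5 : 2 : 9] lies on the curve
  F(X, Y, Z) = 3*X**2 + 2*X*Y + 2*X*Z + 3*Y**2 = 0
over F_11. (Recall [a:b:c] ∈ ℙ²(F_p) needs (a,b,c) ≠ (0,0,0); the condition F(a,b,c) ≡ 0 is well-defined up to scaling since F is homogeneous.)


F(5,2,9) ≡ 10 (mod 11); P is NOT on the curve.

Evaluate F(5, 2, 9) term-by-term (mod 11).
  3*X**2 ↦ 3·25·1·1 = 75
  2*X*Y ↦ 2·5·2·1 = 20
  2*X*Z ↦ 2·5·1·9 = 90
  3*Y**2 ↦ 3·1·4·1 = 12
Sum: F(5, 2, 9) = (75) + (20) + (90) + (12) = 197.
Reducing mod 11: 197 ≡ 10 (mod 11).
Since F(a, b, c) ≡ 10 ≠ 0 (mod 11), P does NOT lie on the curve.


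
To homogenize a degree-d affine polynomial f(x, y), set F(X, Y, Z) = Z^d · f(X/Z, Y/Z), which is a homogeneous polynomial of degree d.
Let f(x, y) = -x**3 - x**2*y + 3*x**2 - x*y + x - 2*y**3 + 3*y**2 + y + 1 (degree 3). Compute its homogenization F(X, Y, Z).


F(X, Y, Z) = -X**3 - X**2*Y + 3*X**2*Z - X*Y*Z + X*Z**2 - 2*Y**3 + 3*Y**2*Z + Y*Z**2 + Z**3

deg(f) = 3.
Substitute x = X/Z, y = Y/Z into f, then multiply by Z^3.
  monomial -1·x^3·y^0 ↦ -1·X^3·Y^0·Z^0.
  monomial -1·x^2·y^1 ↦ -1·X^2·Y^1·Z^0.
  monomial 3·x^2·y^0 ↦ 3·X^2·Y^0·Z^1.
  monomial -1·x^1·y^1 ↦ -1·X^1·Y^1·Z^1.
  monomial 1·x^1·y^0 ↦ 1·X^1·Y^0·Z^2.
  monomial -2·x^0·y^3 ↦ -2·X^0·Y^3·Z^0.
  monomial 3·x^0·y^2 ↦ 3·X^0·Y^2·Z^1.
  monomial 1·x^0·y^1 ↦ 1·X^0·Y^1·Z^2.
  monomial 1·x^0·y^0 ↦ 1·X^0·Y^0·Z^3.
Collecting: F(X, Y, Z) = -X**3 - X**2*Y + 3*X**2*Z - X*Y*Z + X*Z**2 - 2*Y**3 + 3*Y**2*Z + Y*Z**2 + Z**3.


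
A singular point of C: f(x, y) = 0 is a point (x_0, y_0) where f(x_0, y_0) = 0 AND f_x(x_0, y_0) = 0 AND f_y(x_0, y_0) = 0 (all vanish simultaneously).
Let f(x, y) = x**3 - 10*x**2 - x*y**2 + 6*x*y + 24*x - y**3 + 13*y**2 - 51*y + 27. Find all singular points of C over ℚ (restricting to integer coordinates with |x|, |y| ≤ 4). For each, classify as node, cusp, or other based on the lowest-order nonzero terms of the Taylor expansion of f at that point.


Singular points: {(3, 3)}; classification: node.

Compute partial derivatives:
  f_x = 3*x**2 - 20*x - y**2 + 6*y + 24.
  f_y = -2*x*y + 6*x - 3*y**2 + 26*y - 51.
Scan x_0 ∈ {−4, ..., 4}. For each x_0, f_y(x_0, y) is a polynomial in y; find its integer roots y ∈ {−4, ..., 4}, then test f_x and f at those candidates.
  x = -4: f_y(-4, y) = -3*y**2 + 34*y - 75; vanishes at y ∈ {3}. (-4, 3): f_x = 161 ≠ 0.
  x = -3: f_y(-3, y) = -3*y**2 + 32*y - 69; vanishes at y ∈ {3}. (-3, 3): f_x = 120 ≠ 0.
  x = -2: f_y(-2, y) = -3*y**2 + 30*y - 63; vanishes at y ∈ {3}. (-2, 3): f_x = 85 ≠ 0.
  x = -1: f_y(-1, y) = -3*y**2 + 28*y - 57; vanishes at y ∈ {3}. (-1, 3): f_x = 56 ≠ 0.
  x = 0: f_y(0, y) = -3*y**2 + 26*y - 51; vanishes at y ∈ {3}. (0, 3): f_x = 33 ≠ 0.
  x = 1: f_y(1, y) = -3*y**2 + 24*y - 45; vanishes at y ∈ {3}. (1, 3): f_x = 16 ≠ 0.
  x = 2: f_y(2, y) = -3*y**2 + 22*y - 39; vanishes at y ∈ {3}. (2, 3): f_x = 5 ≠ 0.
  x = 3: f_y(3, y) = -3*y**2 + 20*y - 33; vanishes at y ∈ {3}. (3, 3): f_x = 0, f = 0 — SINGULAR.
  x = 4: f_y(4, y) = -3*y**2 + 18*y - 27; vanishes at y ∈ {3}. (4, 3): f_x = 1 ≠ 0.
Only singular point on the grid: (3, 3).
Classify: substitute x = 3 + u, y = 3 + v and expand: f = u**3 - u**2 - u*v**2 - v**3 + v**2.
No constant or linear terms (consistent with a singular point). Quadratic part: -u**2 + v**2. Cubic part: u**3 - u*v**2 - v**3.
The quadratic part v**2 - u**2 = (v − u)(v + u) splits into two distinct linear factors, so there are two distinct tangent lines y − 3 = ±(x − 3) — this is a node (ordinary double point).
Classification: node.


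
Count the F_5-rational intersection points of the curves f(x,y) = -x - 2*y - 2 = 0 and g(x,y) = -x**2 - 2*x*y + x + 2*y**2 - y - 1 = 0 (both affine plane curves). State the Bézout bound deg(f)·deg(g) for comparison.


Common zeros: {(2, 3)}; count = 1; Bézout bound = 2.

deg(f) = 1, deg(g) = 2, so Bézout bound = 2.
Scan x ∈ F_5. For each x, list the y ∈ F_5 with f(x, y) ≡ 0 and those with g(x, y) ≡ 0 (mod 5); the common zeros in that column are the intersection.
  x = 0: f ≡ 0 at y ∈ {4}; g ≡ 0 at y ∈ {1, 2}; common: ∅.
  x = 1: f ≡ 0 at y ∈ {1}; g ≡ 0 at y ∈ ∅; common: ∅.
  x = 2: f ≡ 0 at y ∈ {3}; g ≡ 0 at y ∈ {2, 3}; common: {3}.
  x = 3: f ≡ 0 at y ∈ {0}; g ≡ 0 at y ∈ {3}; common: ∅.
  x = 4: f ≡ 0 at y ∈ {2}; g ≡ 0 at y ∈ {1}; common: ∅.
Collecting: common zeros = {(2, 3)}, so the count is 1.
Comparison with the Bézout bound: 1 ≤ 2 = deg(f)·deg(g), as expected for curves with no common component (the affine F_5-count falls short of the bound because intersections may lie at infinity, over extension fields, or carry multiplicity).


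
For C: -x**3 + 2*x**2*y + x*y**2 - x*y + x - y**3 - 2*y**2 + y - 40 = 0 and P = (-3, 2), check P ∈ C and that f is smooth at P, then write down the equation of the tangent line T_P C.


Tangent line at P: -48*x - 10*y - 124 = 0.

Step 1: f(-3, 2) = 0, so P lies on C.
Step 2: partial derivatives
  f_x(x, y) = -3*x**2 + 4*x*y + y**2 - y + 1, f_y(x, y) = 2*x**2 + 2*x*y - x - 3*y**2 - 4*y + 1.
  f_x(P) = -48, f_y(P) = -10 (gradient nonzero, so P is smooth).
Step 3: tangent line at P: -48·(x − -3) + -10·(y − 2) = 0.
Expanding: -48*x - 10*y - 124 = 0.


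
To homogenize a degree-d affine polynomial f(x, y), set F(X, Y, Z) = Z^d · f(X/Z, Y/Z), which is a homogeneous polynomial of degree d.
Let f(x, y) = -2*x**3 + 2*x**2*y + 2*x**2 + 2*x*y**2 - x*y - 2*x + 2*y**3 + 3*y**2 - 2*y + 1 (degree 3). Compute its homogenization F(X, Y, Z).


F(X, Y, Z) = -2*X**3 + 2*X**2*Y + 2*X**2*Z + 2*X*Y**2 - X*Y*Z - 2*X*Z**2 + 2*Y**3 + 3*Y**2*Z - 2*Y*Z**2 + Z**3

deg(f) = 3.
Substitute x = X/Z, y = Y/Z into f, then multiply by Z^3.
  monomial -2·x^3·y^0 ↦ -2·X^3·Y^0·Z^0.
  monomial 2·x^2·y^1 ↦ 2·X^2·Y^1·Z^0.
  monomial 2·x^2·y^0 ↦ 2·X^2·Y^0·Z^1.
  monomial 2·x^1·y^2 ↦ 2·X^1·Y^2·Z^0.
  monomial -1·x^1·y^1 ↦ -1·X^1·Y^1·Z^1.
  monomial -2·x^1·y^0 ↦ -2·X^1·Y^0·Z^2.
  monomial 2·x^0·y^3 ↦ 2·X^0·Y^3·Z^0.
  monomial 3·x^0·y^2 ↦ 3·X^0·Y^2·Z^1.
  monomial -2·x^0·y^1 ↦ -2·X^0·Y^1·Z^2.
  monomial 1·x^0·y^0 ↦ 1·X^0·Y^0·Z^3.
Collecting: F(X, Y, Z) = -2*X**3 + 2*X**2*Y + 2*X**2*Z + 2*X*Y**2 - X*Y*Z - 2*X*Z**2 + 2*Y**3 + 3*Y**2*Z - 2*Y*Z**2 + Z**3.


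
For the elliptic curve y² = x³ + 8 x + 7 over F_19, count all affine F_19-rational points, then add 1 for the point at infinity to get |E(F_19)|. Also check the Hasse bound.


Affine points = {(0, 8), (0, 11), (1, 4), (1, 15), (3, 1), (3, 18), (5, 1), (5, 18), (6, 9), (6, 10), (7, 8), (7, 11), (10, 2), (10, 17), (11, 1), (11, 18), (12, 8), (12, 11), (13, 3), (13, 16), (15, 5), (15, 14), (18, 6), (18, 13)}; affine count = 24; |E(F_19)| = 25.

Discriminant check: Δ ∝ 4a³ + 27b² = 4·8³ + 27·7² = 4·512 + 27·49 ≡ 8 (mod 19). Nonzero ⇒ E is nonsingular.
For each x ∈ F_19, compute rhs = x³ + 8·x + 7 mod 19, then count y ∈ F_19 with y² ≡ rhs.
  x = 0: rhs = 7, matching y values: 8, 11 (2 points).
  x = 1: rhs = 16, matching y values: 4, 15 (2 points).
  x = 2: rhs = 12, matching y values: none (0 points).
  x = 3: rhs = 1, matching y values: 1, 18 (2 points).
  x = 4: rhs = 8, matching y values: none (0 points).
  x = 5: rhs = 1, matching y values: 1, 18 (2 points).
  x = 6: rhs = 5, matching y values: 9, 10 (2 points).
  x = 7: rhs = 7, matching y values: 8, 11 (2 points).
  x = 8: rhs = 13, matching y values: none (0 points).
  x = 9: rhs = 10, matching y values: none (0 points).
  x = 10: rhs = 4, matching y values: 2, 17 (2 points).
  x = 11: rhs = 1, matching y values: 1, 18 (2 points).
  x = 12: rhs = 7, matching y values: 8, 11 (2 points).
  x = 13: rhs = 9, matching y values: 3, 16 (2 points).
  x = 14: rhs = 13, matching y values: none (0 points).
  x = 15: rhs = 6, matching y values: 5, 14 (2 points).
  x = 16: rhs = 13, matching y values: none (0 points).
  x = 17: rhs = 2, matching y values: none (0 points).
  x = 18: rhs = 17, matching y values: 6, 13 (2 points).
Total affine count: 24.
Full point count |E(F_19)| = 24 + 1 = 25.
Hasse bound: |25 − (19+1)| = |5| = 5 ≤ 2√19 ≈ 8.7178 ✓.


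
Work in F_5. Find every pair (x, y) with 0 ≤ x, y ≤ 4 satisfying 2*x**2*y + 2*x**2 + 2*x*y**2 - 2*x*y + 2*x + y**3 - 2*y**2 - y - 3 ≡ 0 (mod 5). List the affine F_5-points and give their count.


Affine F_5-points: {(0, 1), (0, 2), (0, 4), (1, 3), (2, 1), (4, 2)}; count = 6.

For each of the 25 pairs (x, y) ∈ F_5², evaluate f(x, y) mod 5. Record the zeros.
  x = 0: [0↦2, 1↦0, 2↦0, 3↦3, 4↦0]  zeros at y ∈ {1, 2, 4}
  x = 1: [0↦1, 1↦1, 2↦2, 3↦0, 4↦1]  zeros at y ∈ {3}
  x = 2: [0↦4, 1↦0, 2↦1, 3↦3, 4↦2]  zeros at y ∈ {1}
  x = 3: [0↦1, 1↦2, 2↦2, 3↦2, 4↦3]  zeros at y ∈ ∅
  x = 4: [0↦2, 1↦2, 2↦0, 3↦2, 4↦4]  zeros at y ∈ {2}
Collecting zeros: affine points = {(0, 1), (0, 2), (0, 4), (1, 3), (2, 1), (4, 2)}.
Total count |C(F_5)_aff| = 6.


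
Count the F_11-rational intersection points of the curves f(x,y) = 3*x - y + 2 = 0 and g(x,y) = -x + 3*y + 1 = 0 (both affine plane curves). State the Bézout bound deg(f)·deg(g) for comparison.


Common zeros: {(6, 9)}; count = 1; Bézout bound = 1.

deg(f) = 1, deg(g) = 1, so Bézout bound = 1.
Scan x ∈ F_11. For each x, list the y ∈ F_11 with f(x, y) ≡ 0 and those with g(x, y) ≡ 0 (mod 11); the common zeros in that column are the intersection.
  x = 0: f ≡ 0 at y ∈ {2}; g ≡ 0 at y ∈ {7}; common: ∅.
  x = 1: f ≡ 0 at y ∈ {5}; g ≡ 0 at y ∈ {0}; common: ∅.
  x = 2: f ≡ 0 at y ∈ {8}; g ≡ 0 at y ∈ {4}; common: ∅.
  x = 3: f ≡ 0 at y ∈ {0}; g ≡ 0 at y ∈ {8}; common: ∅.
  x = 4: f ≡ 0 at y ∈ {3}; g ≡ 0 at y ∈ {1}; common: ∅.
  x = 5: f ≡ 0 at y ∈ {6}; g ≡ 0 at y ∈ {5}; common: ∅.
  x = 6: f ≡ 0 at y ∈ {9}; g ≡ 0 at y ∈ {9}; common: {9}.
  x = 7: f ≡ 0 at y ∈ {1}; g ≡ 0 at y ∈ {2}; common: ∅.
  x = 8: f ≡ 0 at y ∈ {4}; g ≡ 0 at y ∈ {6}; common: ∅.
  x = 9: f ≡ 0 at y ∈ {7}; g ≡ 0 at y ∈ {10}; common: ∅.
  x = 10: f ≡ 0 at y ∈ {10}; g ≡ 0 at y ∈ {3}; common: ∅.
Collecting: common zeros = {(6, 9)}, so the count is 1.
Comparison with the Bézout bound: 1 ≤ 1 = deg(f)·deg(g), as expected for curves with no common component (the bound is attained).


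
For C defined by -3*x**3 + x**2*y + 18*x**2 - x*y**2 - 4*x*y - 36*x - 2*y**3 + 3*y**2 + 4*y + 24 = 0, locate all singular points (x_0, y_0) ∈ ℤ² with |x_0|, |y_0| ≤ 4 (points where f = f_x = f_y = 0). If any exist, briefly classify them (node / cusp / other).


Singular points: {(2, 0)}; classification: cusp.

Compute partial derivatives:
  f_x = -9*x**2 + 2*x*y + 36*x - y**2 - 4*y - 36.
  f_y = x**2 - 2*x*y - 4*x - 6*y**2 + 6*y + 4.
Scan x_0 ∈ {−4, ..., 4}. For each x_0, f_y(x_0, y) is a polynomial in y; find its integer roots y ∈ {−4, ..., 4}, then test f_x and f at those candidates.
  x = -4: f_y(-4, y) = -6*y**2 + 14*y + 36; no integer root y with |y| ≤ 4.
  x = -3: f_y(-3, y) = -6*y**2 + 12*y + 25; no integer root y with |y| ≤ 4.
  x = -2: f_y(-2, y) = -6*y**2 + 10*y + 16; vanishes at y ∈ {-1}. (-2, -1): f_x = -137 ≠ 0.
  x = -1: f_y(-1, y) = -6*y**2 + 8*y + 9; no integer root y with |y| ≤ 4.
  x = 0: f_y(0, y) = -6*y**2 + 6*y + 4; no integer root y with |y| ≤ 4.
  x = 1: f_y(1, y) = -6*y**2 + 4*y + 1; no integer root y with |y| ≤ 4.
  x = 2: f_y(2, y) = -6*y**2 + 2*y; vanishes at y ∈ {0}. (2, 0): f_x = 0, f = 0 — SINGULAR.
  x = 3: f_y(3, y) = 1 - 6*y**2; no integer root y with |y| ≤ 4.
  x = 4: f_y(4, y) = -6*y**2 - 2*y + 4; vanishes at y ∈ {-1}. (4, -1): f_x = -41 ≠ 0.
Only singular point on the grid: (2, 0).
Classify: substitute x = 2 + u, y = 0 + v and expand: f = -3*u**3 + u**2*v - u*v**2 - 2*v**3 + v**2.
No constant or linear terms (consistent with a singular point). Quadratic part: v**2. Cubic part: -3*u**3 + u**2*v - u*v**2 - 2*v**3.
The quadratic part v**2 is a perfect square, so there is a single (double) tangent line v = 0, i.e. y = 0. Restricting the cubic part to that line (v = 0) leaves -3*u**3 ≠ 0, so f is not divisible by v and the branch is v² ≈ 3*u**3 to lowest order — this is a cusp.
Classification: cusp.


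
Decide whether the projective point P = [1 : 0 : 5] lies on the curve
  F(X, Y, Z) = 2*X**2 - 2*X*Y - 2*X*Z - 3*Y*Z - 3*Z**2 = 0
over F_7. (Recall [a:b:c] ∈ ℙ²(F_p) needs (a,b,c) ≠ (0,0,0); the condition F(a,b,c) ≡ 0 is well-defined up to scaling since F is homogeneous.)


F(1,0,5) ≡ 1 (mod 7); P is NOT on the curve.

Evaluate F(1, 0, 5) term-by-term (mod 7).
  2*X**2 ↦ 2·1·1·1 = 2
  -2*X*Y ↦ -2·1·0·1 = 0
  -2*X*Z ↦ -2·1·1·5 = -10
  -3*Y*Z ↦ -3·1·0·5 = 0
  -3*Z**2 ↦ -3·1·1·25 = -75
Sum: F(1, 0, 5) = (2) + (0) + (-10) + (0) + (-75) = -83.
Reducing mod 7: -83 ≡ 1 (mod 7).
Since F(a, b, c) ≡ 1 ≠ 0 (mod 7), P does NOT lie on the curve.


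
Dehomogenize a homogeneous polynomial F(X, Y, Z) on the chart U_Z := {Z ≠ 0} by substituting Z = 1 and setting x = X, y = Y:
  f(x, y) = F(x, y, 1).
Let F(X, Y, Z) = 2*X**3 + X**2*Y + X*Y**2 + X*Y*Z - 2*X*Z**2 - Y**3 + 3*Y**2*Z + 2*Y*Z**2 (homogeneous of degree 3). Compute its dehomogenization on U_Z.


f(x, y) = 2*x**3 + x**2*y + x*y**2 + x*y - 2*x - y**3 + 3*y**2 + 2*y

On U_Z we set Z = 1. Each monomial c·X^i·Y^j·Z^k in F becomes c·x^i·y^j·1^k = c·x^i·y^j.
Substituting Z = 1: F(X, Y, 1) = 2*x**3 + x**2*y + x*y**2 + x*y - 2*x - y**3 + 3*y**2 + 2*y.
Note: deg(f) ≤ deg(F) = 3; strict inequality happens when F is divisible by Z (lost terms).


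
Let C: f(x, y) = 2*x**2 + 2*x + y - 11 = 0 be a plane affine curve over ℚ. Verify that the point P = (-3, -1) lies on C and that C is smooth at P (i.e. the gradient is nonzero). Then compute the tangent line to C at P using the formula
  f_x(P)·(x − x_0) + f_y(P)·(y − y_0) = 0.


Tangent line at P: -10*x + y - 29 = 0.

Step 1: f(-3, -1) = 0, so P lies on C.
Step 2: partial derivatives
  f_x(x, y) = 4*x + 2, f_y(x, y) = 1.
  f_x(P) = -10, f_y(P) = 1 (gradient nonzero, so P is smooth).
Step 3: tangent line at P: -10·(x − -3) + 1·(y − -1) = 0.
Expanding: -10*x + y - 29 = 0.


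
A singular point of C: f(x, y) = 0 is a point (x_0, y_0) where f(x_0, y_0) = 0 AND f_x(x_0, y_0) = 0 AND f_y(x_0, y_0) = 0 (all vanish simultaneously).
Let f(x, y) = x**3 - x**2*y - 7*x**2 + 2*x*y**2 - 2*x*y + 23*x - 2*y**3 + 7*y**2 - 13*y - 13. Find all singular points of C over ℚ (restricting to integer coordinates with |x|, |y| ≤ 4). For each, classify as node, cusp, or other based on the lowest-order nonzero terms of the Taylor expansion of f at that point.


Singular points: {(3, 2)}; classification: cusp.

Compute partial derivatives:
  f_x = 3*x**2 - 2*x*y - 14*x + 2*y**2 - 2*y + 23.
  f_y = -x**2 + 4*x*y - 2*x - 6*y**2 + 14*y - 13.
Scan x_0 ∈ {−4, ..., 4}. For each x_0, f_y(x_0, y) is a polynomial in y; find its integer roots y ∈ {−4, ..., 4}, then test f_x and f at those candidates.
  x = -4: f_y(-4, y) = -6*y**2 - 2*y - 21; no integer root y with |y| ≤ 4.
  x = -3: f_y(-3, y) = -6*y**2 + 2*y - 16; no integer root y with |y| ≤ 4.
  x = -2: f_y(-2, y) = -6*y**2 + 6*y - 13; no integer root y with |y| ≤ 4.
  x = -1: f_y(-1, y) = -6*y**2 + 10*y - 12; no integer root y with |y| ≤ 4.
  x = 0: f_y(0, y) = -6*y**2 + 14*y - 13; no integer root y with |y| ≤ 4.
  x = 1: f_y(1, y) = -6*y**2 + 18*y - 16; no integer root y with |y| ≤ 4.
  x = 2: f_y(2, y) = -6*y**2 + 22*y - 21; no integer root y with |y| ≤ 4.
  x = 3: f_y(3, y) = -6*y**2 + 26*y - 28; vanishes at y ∈ {2}. (3, 2): f_x = 0, f = 0 — SINGULAR.
  x = 4: f_y(4, y) = -6*y**2 + 30*y - 37; no integer root y with |y| ≤ 4.
Only singular point on the grid: (3, 2).
Classify: substitute x = 3 + u, y = 2 + v and expand: f = u**3 - u**2*v + 2*u*v**2 - 2*v**3 + v**2.
No constant or linear terms (consistent with a singular point). Quadratic part: v**2. Cubic part: u**3 - u**2*v + 2*u*v**2 - 2*v**3.
The quadratic part v**2 is a perfect square, so there is a single (double) tangent line v = 0, i.e. y = 2. Restricting the cubic part to that line (v = 0) leaves u**3 ≠ 0, so f is not divisible by v and the branch is v² ≈ -u**3 to lowest order — this is a cusp.
Classification: cusp.


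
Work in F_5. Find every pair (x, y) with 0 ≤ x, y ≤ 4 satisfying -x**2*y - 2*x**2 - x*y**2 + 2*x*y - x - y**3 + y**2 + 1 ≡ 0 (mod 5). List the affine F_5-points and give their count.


Affine F_5-points: {(2, 3), (3, 0), (4, 0)}; count = 3.

For each of the 25 pairs (x, y) ∈ F_5², evaluate f(x, y) mod 5. Record the zeros.
  x = 0: [0↦1, 1↦1, 2↦2, 3↦3, 4↦3]  zeros at y ∈ ∅
  x = 1: [0↦3, 1↦3, 2↦2, 3↦4, 4↦3]  zeros at y ∈ ∅
  x = 2: [0↦1, 1↦4, 2↦4, 3↦0, 4↦1]  zeros at y ∈ {3}
  x = 3: [0↦0, 1↦4, 2↦3, 3↦1, 4↦2]  zeros at y ∈ {0}
  x = 4: [0↦0, 1↦3, 2↦4, 3↦2, 4↦1]  zeros at y ∈ {0}
Collecting zeros: affine points = {(2, 3), (3, 0), (4, 0)}.
Total count |C(F_5)_aff| = 3.


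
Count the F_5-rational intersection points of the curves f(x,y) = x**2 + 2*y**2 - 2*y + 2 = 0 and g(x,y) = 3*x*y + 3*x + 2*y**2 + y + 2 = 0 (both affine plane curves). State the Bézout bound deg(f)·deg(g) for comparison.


Common zeros: {(1, 3), (2, 2)}; count = 2; Bézout bound = 4.

deg(f) = 2, deg(g) = 2, so Bézout bound = 4.
Scan x ∈ F_5. For each x, list the y ∈ F_5 with f(x, y) ≡ 0 and those with g(x, y) ≡ 0 (mod 5); the common zeros in that column are the intersection.
  x = 0: f ≡ 0 at y ∈ ∅; g ≡ 0 at y ∈ {1}; common: ∅.
  x = 1: f ≡ 0 at y ∈ {3}; g ≡ 0 at y ∈ {0, 3}; common: {3}.
  x = 2: f ≡ 0 at y ∈ {2, 4}; g ≡ 0 at y ∈ {2}; common: {2}.
  x = 3: f ≡ 0 at y ∈ {2, 4}; g ≡ 0 at y ∈ ∅; common: ∅.
  x = 4: f ≡ 0 at y ∈ {3}; g ≡ 0 at y ∈ ∅; common: ∅.
Collecting: common zeros = {(1, 3), (2, 2)}, so the count is 2.
Comparison with the Bézout bound: 2 ≤ 4 = deg(f)·deg(g), as expected for curves with no common component (the affine F_5-count falls short of the bound because intersections may lie at infinity, over extension fields, or carry multiplicity).


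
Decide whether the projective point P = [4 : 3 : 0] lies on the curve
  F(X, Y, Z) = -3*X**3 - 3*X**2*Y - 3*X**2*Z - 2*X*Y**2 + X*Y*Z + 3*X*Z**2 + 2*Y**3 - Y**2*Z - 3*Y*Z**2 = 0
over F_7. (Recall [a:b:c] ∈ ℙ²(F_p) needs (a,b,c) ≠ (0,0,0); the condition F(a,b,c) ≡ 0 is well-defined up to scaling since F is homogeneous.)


F(4,3,0) ≡ 3 (mod 7); P is NOT on the curve.

Evaluate F(4, 3, 0) term-by-term (mod 7).
  -3*X**3 ↦ -3·64·1·1 = -192
  -3*X**2*Y ↦ -3·16·3·1 = -144
  -3*X**2*Z ↦ -3·16·1·0 = 0
  -2*X*Y**2 ↦ -2·4·9·1 = -72
  X*Y*Z ↦ 1·4·3·0 = 0
  3*X*Z**2 ↦ 3·4·1·0 = 0
  2*Y**3 ↦ 2·1·27·1 = 54
  -Y**2*Z ↦ -1·1·9·0 = 0
  -3*Y*Z**2 ↦ -3·1·3·0 = 0
Sum: F(4, 3, 0) = (-192) + (-144) + (0) + (-72) + (0) + (0) + (54) + (0) + (0) = -354.
Reducing mod 7: -354 ≡ 3 (mod 7).
Since F(a, b, c) ≡ 3 ≠ 0 (mod 7), P does NOT lie on the curve.


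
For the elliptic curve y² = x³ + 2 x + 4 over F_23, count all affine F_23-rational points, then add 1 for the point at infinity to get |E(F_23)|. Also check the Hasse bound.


Affine points = {(0, 2), (0, 21), (2, 4), (2, 19), (5, 1), (5, 22), (6, 5), (6, 18), (7, 4), (7, 19), (8, 7), (8, 16), (10, 9), (10, 14), (11, 0), (12, 10), (12, 13), (14, 4), (14, 19), (17, 11), (17, 12), (19, 1), (19, 22), (22, 1), (22, 22)}; affine count = 25; |E(F_23)| = 26.

Discriminant check: Δ ∝ 4a³ + 27b² = 4·2³ + 27·4² = 4·8 + 27·16 ≡ 4 (mod 23). Nonzero ⇒ E is nonsingular.
For each x ∈ F_23, compute rhs = x³ + 2·x + 4 mod 23, then count y ∈ F_23 with y² ≡ rhs.
  x = 0: rhs = 4, matching y values: 2, 21 (2 points).
  x = 1: rhs = 7, matching y values: none (0 points).
  x = 2: rhs = 16, matching y values: 4, 19 (2 points).
  x = 3: rhs = 14, matching y values: none (0 points).
  x = 4: rhs = 7, matching y values: none (0 points).
  x = 5: rhs = 1, matching y values: 1, 22 (2 points).
  x = 6: rhs = 2, matching y values: 5, 18 (2 points).
  x = 7: rhs = 16, matching y values: 4, 19 (2 points).
  x = 8: rhs = 3, matching y values: 7, 16 (2 points).
  x = 9: rhs = 15, matching y values: none (0 points).
  x = 10: rhs = 12, matching y values: 9, 14 (2 points).
  x = 11: rhs = 0, matching y values: 0 (1 points).
  x = 12: rhs = 8, matching y values: 10, 13 (2 points).
  x = 13: rhs = 19, matching y values: none (0 points).
  x = 14: rhs = 16, matching y values: 4, 19 (2 points).
  x = 15: rhs = 5, matching y values: none (0 points).
  x = 16: rhs = 15, matching y values: none (0 points).
  x = 17: rhs = 6, matching y values: 11, 12 (2 points).
  x = 18: rhs = 7, matching y values: none (0 points).
  x = 19: rhs = 1, matching y values: 1, 22 (2 points).
  x = 20: rhs = 17, matching y values: none (0 points).
  x = 21: rhs = 15, matching y values: none (0 points).
  x = 22: rhs = 1, matching y values: 1, 22 (2 points).
Total affine count: 25.
Full point count |E(F_23)| = 25 + 1 = 26.
Hasse bound: |26 − (23+1)| = |2| = 2 ≤ 2√23 ≈ 9.5917 ✓.
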